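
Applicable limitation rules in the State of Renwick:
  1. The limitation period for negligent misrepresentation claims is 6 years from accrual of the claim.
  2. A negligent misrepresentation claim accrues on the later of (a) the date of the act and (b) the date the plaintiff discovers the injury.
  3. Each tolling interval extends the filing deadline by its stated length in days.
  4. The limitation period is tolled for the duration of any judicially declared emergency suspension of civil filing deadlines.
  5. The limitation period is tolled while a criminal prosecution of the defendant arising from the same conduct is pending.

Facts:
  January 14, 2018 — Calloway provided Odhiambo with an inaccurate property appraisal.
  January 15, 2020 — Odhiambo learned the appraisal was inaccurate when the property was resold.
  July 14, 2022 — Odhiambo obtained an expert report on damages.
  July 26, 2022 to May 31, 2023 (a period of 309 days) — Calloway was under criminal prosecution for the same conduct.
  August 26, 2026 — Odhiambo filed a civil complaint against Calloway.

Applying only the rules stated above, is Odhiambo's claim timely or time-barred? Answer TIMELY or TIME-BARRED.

Because discovery on January 15, 2020 post-dates the January 14, 2018 act, accrual under the later-of rule falls on January 15, 2020.
The untolled deadline — 6 years after January 15, 2020 — is January 15, 2026.
Because the pending criminal prosecution ran from July 26, 2022 to May 31, 2023, the deadline is extended by 309 days to November 20, 2026.
Nothing else in the chronology tolls or restarts the period.
The August 26, 2026 filing precedes the November 20, 2026 deadline; the claim is timely.

TIMELY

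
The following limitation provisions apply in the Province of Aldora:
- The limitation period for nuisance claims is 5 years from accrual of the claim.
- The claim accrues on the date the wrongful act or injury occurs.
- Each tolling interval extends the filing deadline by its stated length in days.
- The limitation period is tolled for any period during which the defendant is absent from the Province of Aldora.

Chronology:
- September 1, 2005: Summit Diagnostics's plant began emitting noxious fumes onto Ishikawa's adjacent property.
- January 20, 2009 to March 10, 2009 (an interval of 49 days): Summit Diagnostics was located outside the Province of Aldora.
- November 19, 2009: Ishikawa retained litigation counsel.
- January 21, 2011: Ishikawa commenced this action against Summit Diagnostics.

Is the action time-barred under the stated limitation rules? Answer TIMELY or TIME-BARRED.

The claim accrued on September 1, 2005, when the wrongful act occurred.
Adding the 5 years base period to September 1, 2005 gives a deadline of September 1, 2010, before any tolling.
The period was tolled for 49 days by the defendant's absence from the jurisdiction (January 20, 2009 to March 10, 2009), pushing the deadline to October 20, 2010.
The other events in the timeline have no effect on the limitation period under the stated rules.
Ishikawa filed on January 21, 2011, after the October 20, 2010 deadline, so the action is time-barred.

TIME-BARRED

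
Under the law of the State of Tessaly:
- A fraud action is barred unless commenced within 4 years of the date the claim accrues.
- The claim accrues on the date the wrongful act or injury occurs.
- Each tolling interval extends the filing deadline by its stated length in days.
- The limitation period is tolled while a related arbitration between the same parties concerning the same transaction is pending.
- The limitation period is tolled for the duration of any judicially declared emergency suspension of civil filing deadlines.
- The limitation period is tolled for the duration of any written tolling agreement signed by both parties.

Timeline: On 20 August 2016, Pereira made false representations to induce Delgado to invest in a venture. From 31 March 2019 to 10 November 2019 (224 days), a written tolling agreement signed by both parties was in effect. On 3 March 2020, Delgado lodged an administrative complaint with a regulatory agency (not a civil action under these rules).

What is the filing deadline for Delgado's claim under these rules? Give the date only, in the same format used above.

1 April 2021

The claim accrued on 20 August 2016, when the wrongful act occurred.
The untolled deadline — 4 years after 20 August 2016 — is 20 August 2020.
The period was tolled for 224 days by the written tolling agreement (31 March 2019 to 10 November 2019), pushing the deadline to 1 April 2021.
The other events in the timeline have no effect on the limitation period under the stated rules.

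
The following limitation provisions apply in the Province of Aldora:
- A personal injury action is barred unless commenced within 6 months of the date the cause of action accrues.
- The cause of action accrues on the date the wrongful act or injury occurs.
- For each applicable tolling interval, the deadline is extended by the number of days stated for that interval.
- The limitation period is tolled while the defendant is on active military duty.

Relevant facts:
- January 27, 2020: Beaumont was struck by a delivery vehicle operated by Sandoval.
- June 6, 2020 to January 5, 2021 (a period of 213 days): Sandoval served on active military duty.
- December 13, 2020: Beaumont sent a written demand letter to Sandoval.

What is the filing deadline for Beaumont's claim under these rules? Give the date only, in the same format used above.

February 25, 2021

The cause of action accrued on January 27, 2020, the date of the act.
6 months from January 27, 2020 is July 27, 2020.
Because the defendant's active military service ran from June 6, 2020 to January 5, 2021, the deadline is extended by 213 days to February 25, 2021.
Nothing else in the chronology tolls or restarts the period.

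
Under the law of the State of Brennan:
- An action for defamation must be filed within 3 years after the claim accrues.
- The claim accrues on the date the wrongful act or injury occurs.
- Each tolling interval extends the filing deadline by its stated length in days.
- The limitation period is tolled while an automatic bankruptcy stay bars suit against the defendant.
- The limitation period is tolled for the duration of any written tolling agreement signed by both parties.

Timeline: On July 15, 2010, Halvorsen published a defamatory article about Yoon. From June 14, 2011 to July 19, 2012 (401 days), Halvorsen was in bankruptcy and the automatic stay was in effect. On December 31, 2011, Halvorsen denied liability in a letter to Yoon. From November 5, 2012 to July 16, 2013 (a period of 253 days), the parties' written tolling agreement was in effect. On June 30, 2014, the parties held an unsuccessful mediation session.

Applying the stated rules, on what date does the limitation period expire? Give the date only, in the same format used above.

The claim accrued on July 15, 2010, the date of the act.
Adding the 3 years base period to July 15, 2010 gives a deadline of July 15, 2013, before any tolling.
Because the automatic bankruptcy stay ran from June 14, 2011 to July 19, 2012, the deadline is extended by 401 days to August 20, 2014.
The written tolling agreement from November 5, 2012 to July 16, 2013 tolled the period for 253 days, extending the deadline to April 30, 2015.
The other events in the timeline have no effect on the limitation period under the stated rules.

April 30, 2015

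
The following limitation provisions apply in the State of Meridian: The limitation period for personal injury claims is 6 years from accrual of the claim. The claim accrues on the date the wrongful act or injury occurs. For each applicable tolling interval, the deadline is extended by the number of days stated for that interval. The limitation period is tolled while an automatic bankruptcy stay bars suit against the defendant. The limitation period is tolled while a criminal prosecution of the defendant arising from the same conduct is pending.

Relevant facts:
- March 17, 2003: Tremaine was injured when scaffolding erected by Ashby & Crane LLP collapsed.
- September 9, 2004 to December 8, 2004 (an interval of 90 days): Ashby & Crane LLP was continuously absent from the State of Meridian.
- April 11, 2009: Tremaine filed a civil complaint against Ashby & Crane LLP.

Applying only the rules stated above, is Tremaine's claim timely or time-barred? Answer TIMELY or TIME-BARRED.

TIME-BARRED

The limitation period began to run on March 17, 2003.
The untolled deadline — 6 years after March 17, 2003 — is March 17, 2009.
Although the defendant's absence ran from September 9, 2004 to December 8, 2004, the stated rules do not make that a tolling event, so it is disregarded.
Filing on April 11, 2009 missed the March 17, 2009 deadline — the action is time-barred.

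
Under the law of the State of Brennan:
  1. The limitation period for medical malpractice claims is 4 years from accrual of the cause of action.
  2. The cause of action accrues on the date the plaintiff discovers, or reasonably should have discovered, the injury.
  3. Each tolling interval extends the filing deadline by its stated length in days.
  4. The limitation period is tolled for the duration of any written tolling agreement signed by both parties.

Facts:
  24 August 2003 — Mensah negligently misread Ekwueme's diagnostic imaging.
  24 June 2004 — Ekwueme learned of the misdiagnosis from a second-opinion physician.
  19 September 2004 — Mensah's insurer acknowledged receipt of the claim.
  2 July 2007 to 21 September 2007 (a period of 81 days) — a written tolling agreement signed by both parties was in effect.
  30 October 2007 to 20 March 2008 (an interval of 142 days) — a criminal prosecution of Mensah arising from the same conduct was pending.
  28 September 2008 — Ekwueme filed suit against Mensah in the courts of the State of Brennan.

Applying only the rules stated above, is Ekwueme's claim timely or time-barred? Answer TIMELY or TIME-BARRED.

Accrual is tied to discovery, so the period began on 24 June 2004 rather than on 24 August 2003 when the act occurred.
The untolled deadline — 4 years after 24 June 2004 — is 24 June 2008.
The period was tolled for 81 days by the written tolling agreement (2 July 2007 to 21 September 2007), pushing the deadline to 13 September 2008.
No stated provision tolls the period for a criminal prosecution, so the interval from 30 October 2007 to 20 March 2008 has no effect on the deadline.
None of the other events listed affects the running of the period under the stated rules.
Filing on 28 September 2008 missed the 13 September 2008 deadline — the action is time-barred.

TIME-BARRED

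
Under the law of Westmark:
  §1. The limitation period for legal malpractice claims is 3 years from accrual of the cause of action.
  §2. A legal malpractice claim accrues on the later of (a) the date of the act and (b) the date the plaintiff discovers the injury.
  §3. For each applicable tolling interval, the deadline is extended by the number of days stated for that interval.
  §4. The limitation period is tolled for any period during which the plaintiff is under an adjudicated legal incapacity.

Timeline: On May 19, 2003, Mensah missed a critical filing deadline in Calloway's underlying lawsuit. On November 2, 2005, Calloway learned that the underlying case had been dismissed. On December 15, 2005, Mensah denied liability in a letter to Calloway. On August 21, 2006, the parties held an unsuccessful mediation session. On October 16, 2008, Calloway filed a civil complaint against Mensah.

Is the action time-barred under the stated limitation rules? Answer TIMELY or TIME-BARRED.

Because discovery on November 2, 2005 post-dates the May 19, 2003 act, accrual under the later-of rule falls on November 2, 2005.
3 years from November 2, 2005 is November 2, 2008.
Nothing else in the chronology tolls or restarts the period.
The October 16, 2008 filing precedes the November 2, 2008 deadline; the claim is timely.

TIMELY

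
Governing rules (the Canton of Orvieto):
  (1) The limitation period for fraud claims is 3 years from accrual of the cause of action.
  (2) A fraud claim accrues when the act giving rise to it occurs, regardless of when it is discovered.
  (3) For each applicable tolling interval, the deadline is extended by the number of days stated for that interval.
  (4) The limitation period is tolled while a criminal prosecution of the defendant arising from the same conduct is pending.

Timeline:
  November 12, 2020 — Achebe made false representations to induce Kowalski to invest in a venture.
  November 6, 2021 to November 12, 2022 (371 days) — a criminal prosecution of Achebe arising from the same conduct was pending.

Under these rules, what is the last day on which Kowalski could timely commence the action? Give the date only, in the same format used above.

The cause of action accrued on November 12, 2020, the date of the act.
Adding the 3 years base period to November 12, 2020 gives a deadline of November 12, 2023, before any tolling.
The period was tolled for 371 days by the pending criminal prosecution (November 6, 2021 to November 12, 2022), pushing the deadline to November 17, 2024.

November 17, 2024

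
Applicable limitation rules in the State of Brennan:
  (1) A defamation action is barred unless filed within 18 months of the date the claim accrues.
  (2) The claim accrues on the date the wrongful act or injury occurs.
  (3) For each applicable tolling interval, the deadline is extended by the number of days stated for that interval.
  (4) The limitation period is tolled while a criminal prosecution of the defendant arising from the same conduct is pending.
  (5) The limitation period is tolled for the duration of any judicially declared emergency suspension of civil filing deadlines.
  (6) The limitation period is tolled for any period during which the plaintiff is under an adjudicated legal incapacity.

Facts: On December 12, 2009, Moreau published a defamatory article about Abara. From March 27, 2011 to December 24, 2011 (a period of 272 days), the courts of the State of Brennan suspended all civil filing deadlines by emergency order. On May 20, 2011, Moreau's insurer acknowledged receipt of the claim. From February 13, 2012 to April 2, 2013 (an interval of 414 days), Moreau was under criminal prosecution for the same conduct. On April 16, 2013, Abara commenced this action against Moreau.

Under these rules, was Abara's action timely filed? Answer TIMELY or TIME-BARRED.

TIMELY

The claim accrued on December 12, 2009, the date of the act.
The untolled deadline — 18 months after December 12, 2009 — is June 12, 2011.
The period was tolled for 272 days by the emergency suspension of filing deadlines (March 27, 2011 to December 24, 2011), pushing the deadline to March 10, 2012.
Because the pending criminal prosecution ran from February 13, 2012 to April 2, 2013, the deadline is extended by 414 days to April 28, 2013.
Nothing else in the chronology tolls or restarts the period.
Filing on April 16, 2013 beat the April 28, 2013 deadline — the action is timely.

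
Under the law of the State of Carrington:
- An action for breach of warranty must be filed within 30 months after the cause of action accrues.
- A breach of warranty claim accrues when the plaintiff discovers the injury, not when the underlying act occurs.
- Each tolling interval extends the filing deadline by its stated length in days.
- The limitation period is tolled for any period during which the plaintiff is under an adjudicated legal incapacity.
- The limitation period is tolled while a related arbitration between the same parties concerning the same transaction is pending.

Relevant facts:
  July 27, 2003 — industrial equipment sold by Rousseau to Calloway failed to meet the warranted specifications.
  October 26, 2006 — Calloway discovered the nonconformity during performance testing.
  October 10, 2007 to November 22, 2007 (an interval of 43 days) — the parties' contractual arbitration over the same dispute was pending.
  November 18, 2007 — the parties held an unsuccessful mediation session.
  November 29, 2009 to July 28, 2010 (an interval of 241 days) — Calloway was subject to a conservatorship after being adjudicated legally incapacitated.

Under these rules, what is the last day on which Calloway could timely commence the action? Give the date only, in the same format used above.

June 8, 2009

Accrual is tied to discovery, so the period began on October 26, 2006 rather than on July 27, 2003 when the act occurred.
30 months from October 26, 2006 is April 26, 2009.
The pending related arbitration from October 10, 2007 to November 22, 2007 tolled the period for 43 days, extending the deadline to June 8, 2009.
By the time the plaintiff's legal incapacity began on November 29, 2009, the limitation period had already expired on June 8, 2009; that interval cannot revive it.
Nothing else in the chronology tolls or restarts the period.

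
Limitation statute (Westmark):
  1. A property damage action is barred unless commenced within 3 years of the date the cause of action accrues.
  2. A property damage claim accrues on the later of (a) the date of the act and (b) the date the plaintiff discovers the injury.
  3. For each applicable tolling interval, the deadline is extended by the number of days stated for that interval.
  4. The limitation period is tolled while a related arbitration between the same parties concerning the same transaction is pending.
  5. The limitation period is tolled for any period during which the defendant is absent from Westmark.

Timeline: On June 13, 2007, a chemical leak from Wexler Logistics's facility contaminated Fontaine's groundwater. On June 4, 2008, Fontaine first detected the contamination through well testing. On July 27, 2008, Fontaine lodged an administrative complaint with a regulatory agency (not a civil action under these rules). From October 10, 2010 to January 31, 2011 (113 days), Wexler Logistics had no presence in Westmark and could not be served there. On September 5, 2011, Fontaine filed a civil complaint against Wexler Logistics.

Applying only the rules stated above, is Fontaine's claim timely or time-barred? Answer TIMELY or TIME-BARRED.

TIMELY

The claim accrued on June 4, 2008 — the later of the June 13, 2007 act and the June 4, 2008 discovery.
Adding the 3 years base period to June 4, 2008 gives a deadline of June 4, 2011, before any tolling.
The period was tolled for 113 days by the defendant's absence from the jurisdiction (October 10, 2010 to January 31, 2011), pushing the deadline to September 25, 2011.
None of the other events listed affects the running of the period under the stated rules.
The September 5, 2011 filing precedes the September 25, 2011 deadline; the claim is timely.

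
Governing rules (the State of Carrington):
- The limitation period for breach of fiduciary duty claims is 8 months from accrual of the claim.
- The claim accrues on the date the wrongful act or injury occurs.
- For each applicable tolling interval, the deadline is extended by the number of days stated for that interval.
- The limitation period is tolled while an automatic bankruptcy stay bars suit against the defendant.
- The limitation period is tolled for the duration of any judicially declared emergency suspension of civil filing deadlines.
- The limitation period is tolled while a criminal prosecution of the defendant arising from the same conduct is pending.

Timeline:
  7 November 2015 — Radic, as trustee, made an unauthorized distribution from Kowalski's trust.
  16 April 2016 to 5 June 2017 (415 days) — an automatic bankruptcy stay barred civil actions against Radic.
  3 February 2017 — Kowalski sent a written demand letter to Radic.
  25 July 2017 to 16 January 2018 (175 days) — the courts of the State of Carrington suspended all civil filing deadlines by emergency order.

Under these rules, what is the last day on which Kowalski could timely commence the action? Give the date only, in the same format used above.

17 February 2018

The limitation period began to run on 7 November 2015.
8 months from 7 November 2015 is 7 July 2016.
Because the automatic bankruptcy stay ran from 16 April 2016 to 5 June 2017, the deadline is extended by 415 days to 26 August 2017.
The period was tolled for 175 days by the emergency suspension of filing deadlines (25 July 2017 to 16 January 2018), pushing the deadline to 17 February 2018.
Nothing else in the chronology tolls or restarts the period.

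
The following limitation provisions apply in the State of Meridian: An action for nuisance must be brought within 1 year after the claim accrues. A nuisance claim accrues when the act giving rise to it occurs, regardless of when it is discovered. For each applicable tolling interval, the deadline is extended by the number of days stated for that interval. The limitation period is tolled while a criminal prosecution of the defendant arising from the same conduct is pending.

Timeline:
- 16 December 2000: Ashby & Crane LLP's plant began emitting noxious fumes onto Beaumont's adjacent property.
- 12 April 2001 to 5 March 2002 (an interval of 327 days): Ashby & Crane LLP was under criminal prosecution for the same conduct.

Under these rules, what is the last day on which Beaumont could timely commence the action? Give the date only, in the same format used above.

The claim accrued on 16 December 2000, the date of the act.
The untolled deadline — 1 year after 16 December 2000 — is 16 December 2001.
The pending criminal prosecution from 12 April 2001 to 5 March 2002 tolled the period for 327 days, extending the deadline to 8 November 2002.

8 November 2002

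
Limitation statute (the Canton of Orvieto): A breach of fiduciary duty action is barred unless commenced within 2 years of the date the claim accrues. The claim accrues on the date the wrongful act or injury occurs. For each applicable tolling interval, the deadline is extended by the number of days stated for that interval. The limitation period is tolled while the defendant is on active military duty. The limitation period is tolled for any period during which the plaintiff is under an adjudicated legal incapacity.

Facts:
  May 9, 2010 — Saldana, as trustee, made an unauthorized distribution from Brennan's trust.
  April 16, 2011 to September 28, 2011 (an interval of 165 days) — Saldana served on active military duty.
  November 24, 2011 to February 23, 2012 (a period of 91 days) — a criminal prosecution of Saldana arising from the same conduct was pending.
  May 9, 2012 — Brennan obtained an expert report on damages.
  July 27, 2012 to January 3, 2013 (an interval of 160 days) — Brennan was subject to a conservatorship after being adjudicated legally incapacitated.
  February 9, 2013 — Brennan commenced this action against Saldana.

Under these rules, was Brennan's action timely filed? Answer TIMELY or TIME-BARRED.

The limitation period began to run on May 9, 2010.
Adding the 2 years base period to May 9, 2010 gives a deadline of May 9, 2012, before any tolling.
The defendant's active military service from April 16, 2011 to September 28, 2011 tolled the period for 165 days, extending the deadline to October 21, 2012.
The period was tolled for 160 days by the plaintiff's legal incapacity (July 27, 2012 to January 3, 2013), pushing the deadline to March 30, 2013.
Although a criminal prosecution ran from November 24, 2011 to February 23, 2012, the stated rules do not make that a tolling event, so it is disregarded.
Nothing else in the chronology tolls or restarts the period.
Filing on February 9, 2013 beat the March 30, 2013 deadline — the action is timely.

TIMELY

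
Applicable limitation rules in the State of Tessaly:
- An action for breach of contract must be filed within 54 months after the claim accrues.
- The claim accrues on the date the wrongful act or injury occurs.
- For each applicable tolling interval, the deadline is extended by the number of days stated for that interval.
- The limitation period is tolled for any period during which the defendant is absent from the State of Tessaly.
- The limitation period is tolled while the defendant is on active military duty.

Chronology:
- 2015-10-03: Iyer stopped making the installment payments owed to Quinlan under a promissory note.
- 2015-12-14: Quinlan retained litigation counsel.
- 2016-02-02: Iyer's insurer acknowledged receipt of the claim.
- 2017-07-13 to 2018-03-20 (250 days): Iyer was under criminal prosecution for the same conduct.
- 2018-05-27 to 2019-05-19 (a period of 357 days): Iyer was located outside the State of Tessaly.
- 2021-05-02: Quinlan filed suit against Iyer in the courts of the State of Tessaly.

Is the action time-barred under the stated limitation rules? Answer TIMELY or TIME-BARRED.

The claim accrued on 2015-10-03, when the wrongful act occurred.
Adding the 54 months base period to 2015-10-03 gives a deadline of 2020-04-03, before any tolling.
Because the defendant's absence from the jurisdiction ran from 2018-05-27 to 2019-05-19, the deadline is extended by 357 days to 2021-03-26.
The pending criminal prosecution from 2017-07-13 to 2018-03-20 does not toll the period, because no stated rule makes a criminal prosecution a tolling event.
The other events in the timeline have no effect on the limitation period under the stated rules.
Filing on 2021-05-02 missed the 2021-03-26 deadline — the action is time-barred.

TIME-BARRED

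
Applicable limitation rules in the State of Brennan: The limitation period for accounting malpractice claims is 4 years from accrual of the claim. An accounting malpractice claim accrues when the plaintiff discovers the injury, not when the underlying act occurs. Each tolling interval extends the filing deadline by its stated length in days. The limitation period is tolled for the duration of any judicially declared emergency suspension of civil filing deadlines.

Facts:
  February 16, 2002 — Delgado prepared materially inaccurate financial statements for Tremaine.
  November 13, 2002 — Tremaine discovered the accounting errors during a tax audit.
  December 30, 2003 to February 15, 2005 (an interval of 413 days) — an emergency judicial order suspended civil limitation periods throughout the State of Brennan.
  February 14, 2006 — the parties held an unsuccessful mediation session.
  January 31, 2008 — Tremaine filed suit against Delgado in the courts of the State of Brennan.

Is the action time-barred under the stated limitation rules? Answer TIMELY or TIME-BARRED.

TIME-BARRED

Under the discovery rule, the claim accrued on November 13, 2002, when Tremaine discovered the injury — not on the February 16, 2002 date of the underlying act.
4 years from November 13, 2002 is November 13, 2006.
Because the emergency suspension of filing deadlines ran from December 30, 2003 to February 15, 2005, the deadline is extended by 413 days to December 31, 2007.
None of the other events listed affects the running of the period under the stated rules.
Tremaine filed on January 31, 2008, after the December 31, 2007 deadline, so the action is time-barred.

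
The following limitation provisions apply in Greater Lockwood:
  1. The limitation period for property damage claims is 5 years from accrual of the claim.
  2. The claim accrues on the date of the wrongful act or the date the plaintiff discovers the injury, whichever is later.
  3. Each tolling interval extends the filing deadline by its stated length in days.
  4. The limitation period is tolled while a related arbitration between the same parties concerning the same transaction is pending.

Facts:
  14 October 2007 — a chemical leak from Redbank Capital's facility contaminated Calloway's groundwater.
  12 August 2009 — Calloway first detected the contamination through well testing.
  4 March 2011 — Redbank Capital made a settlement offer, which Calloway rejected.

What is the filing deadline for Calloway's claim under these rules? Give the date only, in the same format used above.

The claim accrued on 12 August 2009 — the later of the 14 October 2007 act and the 12 August 2009 discovery.
The untolled deadline — 5 years after 12 August 2009 — is 12 August 2014.
The other events in the timeline have no effect on the limitation period under the stated rules.

12 August 2014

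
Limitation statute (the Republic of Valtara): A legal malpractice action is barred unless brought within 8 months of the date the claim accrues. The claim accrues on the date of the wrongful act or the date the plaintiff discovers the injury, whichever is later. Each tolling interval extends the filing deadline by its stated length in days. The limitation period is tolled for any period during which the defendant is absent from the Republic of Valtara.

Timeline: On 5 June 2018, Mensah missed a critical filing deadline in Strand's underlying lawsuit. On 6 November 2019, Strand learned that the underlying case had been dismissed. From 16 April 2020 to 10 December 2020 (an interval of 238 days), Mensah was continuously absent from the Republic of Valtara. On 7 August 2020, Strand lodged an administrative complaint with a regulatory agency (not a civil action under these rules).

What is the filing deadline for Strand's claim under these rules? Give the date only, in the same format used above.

The claim accrued on 6 November 2019 — the later of the 5 June 2018 act and the 6 November 2019 discovery.
Adding the 8 months base period to 6 November 2019 gives a deadline of 6 July 2020, before any tolling.
The defendant's absence from the jurisdiction from 16 April 2020 to 10 December 2020 tolled the period for 238 days, extending the deadline to 1 March 2021.
Nothing else in the chronology tolls or restarts the period.

1 March 2021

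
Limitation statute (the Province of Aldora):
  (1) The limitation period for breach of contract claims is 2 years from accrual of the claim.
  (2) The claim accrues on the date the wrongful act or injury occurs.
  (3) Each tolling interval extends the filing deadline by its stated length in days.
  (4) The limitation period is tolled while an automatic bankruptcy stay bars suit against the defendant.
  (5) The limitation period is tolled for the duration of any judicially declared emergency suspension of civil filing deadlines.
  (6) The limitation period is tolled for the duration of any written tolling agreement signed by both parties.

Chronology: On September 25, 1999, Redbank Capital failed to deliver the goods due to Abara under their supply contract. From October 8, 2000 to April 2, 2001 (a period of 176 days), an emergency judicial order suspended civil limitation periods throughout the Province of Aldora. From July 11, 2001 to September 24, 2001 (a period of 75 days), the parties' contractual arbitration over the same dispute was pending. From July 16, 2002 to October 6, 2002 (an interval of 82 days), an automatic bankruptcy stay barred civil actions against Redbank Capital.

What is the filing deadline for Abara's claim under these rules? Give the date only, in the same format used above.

The limitation period began to run on September 25, 1999.
The untolled deadline — 2 years after September 25, 1999 — is September 25, 2001.
The period was tolled for 176 days by the emergency suspension of filing deadlines (October 8, 2000 to April 2, 2001), pushing the deadline to March 20, 2002.
The automatic bankruptcy stay starting July 16, 2002 came too late — the period had run on March 20, 2002 — and so does not extend the deadline.
No stated provision tolls the period for a pending arbitration, so the interval from July 11, 2001 to September 24, 2001 has no effect on the deadline.

March 20, 2002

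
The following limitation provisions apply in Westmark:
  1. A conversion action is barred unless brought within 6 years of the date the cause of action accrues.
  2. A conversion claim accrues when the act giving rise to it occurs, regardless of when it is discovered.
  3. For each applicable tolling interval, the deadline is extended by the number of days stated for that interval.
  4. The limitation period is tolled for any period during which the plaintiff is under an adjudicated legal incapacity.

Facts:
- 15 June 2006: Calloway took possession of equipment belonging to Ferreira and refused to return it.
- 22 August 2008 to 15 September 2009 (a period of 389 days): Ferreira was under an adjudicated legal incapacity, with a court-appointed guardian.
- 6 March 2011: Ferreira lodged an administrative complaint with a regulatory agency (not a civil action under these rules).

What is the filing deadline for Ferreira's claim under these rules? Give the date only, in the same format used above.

9 July 2013

The limitation period began to run on 15 June 2006.
6 years from 15 June 2006 is 15 June 2012.
The period was tolled for 389 days by the plaintiff's legal incapacity (22 August 2008 to 15 September 2009), pushing the deadline to 9 July 2013.
None of the other events listed affects the running of the period under the stated rules.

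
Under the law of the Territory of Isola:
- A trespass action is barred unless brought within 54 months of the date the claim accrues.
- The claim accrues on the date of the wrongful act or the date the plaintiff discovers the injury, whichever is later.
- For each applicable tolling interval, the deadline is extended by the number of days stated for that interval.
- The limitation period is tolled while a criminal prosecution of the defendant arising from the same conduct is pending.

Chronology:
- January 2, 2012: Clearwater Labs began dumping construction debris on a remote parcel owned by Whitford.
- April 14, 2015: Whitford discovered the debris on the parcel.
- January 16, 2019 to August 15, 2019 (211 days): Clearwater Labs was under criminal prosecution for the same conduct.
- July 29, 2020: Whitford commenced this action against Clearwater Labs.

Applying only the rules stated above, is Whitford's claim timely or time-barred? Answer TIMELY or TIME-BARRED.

The claim accrued on April 14, 2015 — the later of the January 2, 2012 act and the April 14, 2015 discovery.
Adding the 54 months base period to April 14, 2015 gives a deadline of October 14, 2019, before any tolling.
Because the pending criminal prosecution ran from January 16, 2019 to August 15, 2019, the deadline is extended by 211 days to May 12, 2020.
The July 29, 2020 filing falls after the May 12, 2020 deadline; the claim is time-barred.

TIME-BARRED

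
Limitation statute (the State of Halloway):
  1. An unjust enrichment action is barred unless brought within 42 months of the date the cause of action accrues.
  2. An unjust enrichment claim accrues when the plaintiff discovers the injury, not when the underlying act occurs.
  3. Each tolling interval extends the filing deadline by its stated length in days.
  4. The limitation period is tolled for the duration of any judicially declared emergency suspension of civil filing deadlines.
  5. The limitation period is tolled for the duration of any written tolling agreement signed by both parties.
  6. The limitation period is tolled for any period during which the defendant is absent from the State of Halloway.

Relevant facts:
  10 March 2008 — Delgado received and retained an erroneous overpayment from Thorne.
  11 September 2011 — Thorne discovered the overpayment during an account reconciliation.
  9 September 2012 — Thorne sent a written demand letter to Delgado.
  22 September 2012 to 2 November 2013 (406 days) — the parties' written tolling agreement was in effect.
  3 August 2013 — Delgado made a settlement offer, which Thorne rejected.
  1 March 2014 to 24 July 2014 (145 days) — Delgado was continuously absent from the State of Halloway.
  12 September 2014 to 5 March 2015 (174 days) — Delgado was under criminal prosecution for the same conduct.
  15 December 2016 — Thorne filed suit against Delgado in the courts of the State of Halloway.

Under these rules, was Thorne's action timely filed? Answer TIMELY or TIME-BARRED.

TIME-BARRED

The claim did not accrue until Thorne discovered the injury on 11 September 2011; the 10 March 2008 act date does not start the clock under the stated rule.
The untolled deadline — 42 months after 11 September 2011 — is 11 March 2015.
The written tolling agreement from 22 September 2012 to 2 November 2013 tolled the period for 406 days, extending the deadline to 20 April 2016.
Because the defendant's absence from the jurisdiction ran from 1 March 2014 to 24 July 2014, the deadline is extended by 145 days to 12 September 2016.
No stated provision tolls the period for a criminal prosecution, so the interval from 12 September 2014 to 5 March 2015 has no effect on the deadline.
The other events in the timeline have no effect on the limitation period under the stated rules.
The 15 December 2016 filing falls after the 12 September 2016 deadline; the claim is time-barred.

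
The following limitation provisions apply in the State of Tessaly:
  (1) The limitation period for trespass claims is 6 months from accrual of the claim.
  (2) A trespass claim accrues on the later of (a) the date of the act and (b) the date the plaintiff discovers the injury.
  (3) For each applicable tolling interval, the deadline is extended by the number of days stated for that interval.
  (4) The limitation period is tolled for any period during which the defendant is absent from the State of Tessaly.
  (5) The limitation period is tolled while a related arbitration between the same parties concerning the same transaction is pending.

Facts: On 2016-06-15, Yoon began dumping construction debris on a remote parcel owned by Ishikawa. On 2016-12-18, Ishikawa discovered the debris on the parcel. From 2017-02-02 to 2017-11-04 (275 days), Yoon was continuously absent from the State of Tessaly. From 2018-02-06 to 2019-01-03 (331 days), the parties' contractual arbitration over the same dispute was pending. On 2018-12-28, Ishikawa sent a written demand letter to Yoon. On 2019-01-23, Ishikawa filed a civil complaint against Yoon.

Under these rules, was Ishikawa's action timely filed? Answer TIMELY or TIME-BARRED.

The claim accrued on 2016-12-18 — the later of the 2016-06-15 act and the 2016-12-18 discovery.
The untolled deadline — 6 months after 2016-12-18 — is 2017-06-18.
Because the defendant's absence from the jurisdiction ran from 2017-02-02 to 2017-11-04, the deadline is extended by 275 days to 2018-03-20.
The pending related arbitration from 2018-02-06 to 2019-01-03 tolled the period for 331 days, extending the deadline to 2019-02-14.
Nothing else in the chronology tolls or restarts the period.
The 2019-01-23 filing precedes the 2019-02-14 deadline; the claim is timely.

TIMELY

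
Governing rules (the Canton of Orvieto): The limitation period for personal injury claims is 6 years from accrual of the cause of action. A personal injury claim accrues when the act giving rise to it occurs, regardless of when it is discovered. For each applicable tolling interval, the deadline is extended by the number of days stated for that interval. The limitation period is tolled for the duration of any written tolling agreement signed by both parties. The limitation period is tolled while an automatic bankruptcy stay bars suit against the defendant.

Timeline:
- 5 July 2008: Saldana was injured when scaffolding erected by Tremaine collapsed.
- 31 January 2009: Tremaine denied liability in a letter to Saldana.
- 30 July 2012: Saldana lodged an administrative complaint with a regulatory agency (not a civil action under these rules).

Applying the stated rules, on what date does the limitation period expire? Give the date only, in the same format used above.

The claim accrued on 5 July 2008, when the wrongful act occurred.
6 years from 5 July 2008 is 5 July 2014.
None of the other events listed affects the running of the period under the stated rules.

5 July 2014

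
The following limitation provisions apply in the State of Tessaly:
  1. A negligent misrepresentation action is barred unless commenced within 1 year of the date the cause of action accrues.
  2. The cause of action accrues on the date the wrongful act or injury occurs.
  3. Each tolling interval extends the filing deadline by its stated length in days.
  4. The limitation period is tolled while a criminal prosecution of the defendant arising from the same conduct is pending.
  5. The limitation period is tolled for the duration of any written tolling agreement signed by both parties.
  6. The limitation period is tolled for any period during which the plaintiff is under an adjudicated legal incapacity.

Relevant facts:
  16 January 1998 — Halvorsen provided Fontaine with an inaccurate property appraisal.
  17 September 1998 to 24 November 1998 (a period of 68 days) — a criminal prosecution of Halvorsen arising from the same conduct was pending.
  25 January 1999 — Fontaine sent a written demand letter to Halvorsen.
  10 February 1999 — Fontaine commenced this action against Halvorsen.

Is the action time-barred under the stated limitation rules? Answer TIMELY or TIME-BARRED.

The cause of action accrued on 16 January 1998, the date of the act.
1 year from 16 January 1998 is 16 January 1999.
The period was tolled for 68 days by the pending criminal prosecution (17 September 1998 to 24 November 1998), pushing the deadline to 25 March 1999.
The other events in the timeline have no effect on the limitation period under the stated rules.
The 10 February 1999 filing precedes the 25 March 1999 deadline; the claim is timely.

TIMELY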